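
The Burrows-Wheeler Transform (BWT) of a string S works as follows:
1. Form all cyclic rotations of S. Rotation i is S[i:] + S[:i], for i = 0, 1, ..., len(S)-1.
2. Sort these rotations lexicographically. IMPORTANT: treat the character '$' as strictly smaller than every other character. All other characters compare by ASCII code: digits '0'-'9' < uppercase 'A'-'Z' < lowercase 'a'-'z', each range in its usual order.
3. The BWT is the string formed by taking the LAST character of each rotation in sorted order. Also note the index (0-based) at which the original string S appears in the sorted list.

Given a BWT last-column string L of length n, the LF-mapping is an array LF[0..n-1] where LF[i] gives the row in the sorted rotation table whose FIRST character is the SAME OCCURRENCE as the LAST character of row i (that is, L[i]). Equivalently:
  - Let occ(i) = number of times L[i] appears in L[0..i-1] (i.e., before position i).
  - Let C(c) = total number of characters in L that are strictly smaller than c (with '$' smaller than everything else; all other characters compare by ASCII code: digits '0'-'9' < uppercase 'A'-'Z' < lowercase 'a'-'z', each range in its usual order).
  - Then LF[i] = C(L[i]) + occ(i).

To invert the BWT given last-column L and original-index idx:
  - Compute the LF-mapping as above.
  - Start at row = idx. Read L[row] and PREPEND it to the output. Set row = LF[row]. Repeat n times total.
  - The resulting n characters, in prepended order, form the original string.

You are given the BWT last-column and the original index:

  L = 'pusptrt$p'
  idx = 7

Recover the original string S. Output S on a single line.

Answer: ttrsppup$

Derivation:
LF mapping: 1 8 5 2 6 4 7 0 3
Walk LF starting at row 7, prepending L[row]:
  step 1: row=7, L[7]='$', prepend. Next row=LF[7]=0
  step 2: row=0, L[0]='p', prepend. Next row=LF[0]=1
  step 3: row=1, L[1]='u', prepend. Next row=LF[1]=8
  step 4: row=8, L[8]='p', prepend. Next row=LF[8]=3
  step 5: row=3, L[3]='p', prepend. Next row=LF[3]=2
  step 6: row=2, L[2]='s', prepend. Next row=LF[2]=5
  step 7: row=5, L[5]='r', prepend. Next row=LF[5]=4
  step 8: row=4, L[4]='t', prepend. Next row=LF[4]=6
  step 9: row=6, L[6]='t', prepend. Next row=LF[6]=7
Reversed output: ttrsppup$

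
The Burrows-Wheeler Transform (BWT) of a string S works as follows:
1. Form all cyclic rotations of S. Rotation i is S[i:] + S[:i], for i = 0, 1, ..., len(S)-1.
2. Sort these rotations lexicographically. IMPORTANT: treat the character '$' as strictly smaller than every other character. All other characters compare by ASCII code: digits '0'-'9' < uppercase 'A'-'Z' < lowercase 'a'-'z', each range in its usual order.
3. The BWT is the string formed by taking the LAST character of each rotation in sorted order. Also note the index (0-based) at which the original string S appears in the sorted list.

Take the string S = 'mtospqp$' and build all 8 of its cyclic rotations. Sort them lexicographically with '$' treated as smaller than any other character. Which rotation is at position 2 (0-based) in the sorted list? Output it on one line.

All 8 rotations (rotation i = S[i:]+S[:i]):
  rot[0] = mtospqp$
  rot[1] = tospqp$m
  rot[2] = ospqp$mt
  rot[3] = spqp$mto
  rot[4] = pqp$mtos
  rot[5] = qp$mtosp
  rot[6] = p$mtospq
  rot[7] = $mtospqp
Sorted (with $ < everything):
  sorted[0] = $mtospqp
  sorted[1] = mtospqp$
  sorted[2] = ospqp$mt
  sorted[3] = p$mtospq
  sorted[4] = pqp$mtos
  sorted[5] = qp$mtosp
  sorted[6] = spqp$mto
  sorted[7] = tospqp$m
sorted[2] = ospqp$mt

Answer: ospqp$mt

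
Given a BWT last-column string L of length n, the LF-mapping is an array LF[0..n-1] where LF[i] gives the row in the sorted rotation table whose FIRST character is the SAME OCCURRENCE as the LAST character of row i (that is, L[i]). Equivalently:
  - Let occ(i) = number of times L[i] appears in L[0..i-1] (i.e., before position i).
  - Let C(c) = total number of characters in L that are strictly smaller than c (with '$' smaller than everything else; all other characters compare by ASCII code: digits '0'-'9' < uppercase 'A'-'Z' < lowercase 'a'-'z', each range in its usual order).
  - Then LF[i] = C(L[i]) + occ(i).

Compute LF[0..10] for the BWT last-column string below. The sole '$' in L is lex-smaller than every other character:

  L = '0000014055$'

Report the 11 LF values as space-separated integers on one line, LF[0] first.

Char counts: '$':1, '0':6, '1':1, '4':1, '5':2
C (first-col start): C('$')=0, C('0')=1, C('1')=7, C('4')=8, C('5')=9
L[0]='0': occ=0, LF[0]=C('0')+0=1+0=1
L[1]='0': occ=1, LF[1]=C('0')+1=1+1=2
L[2]='0': occ=2, LF[2]=C('0')+2=1+2=3
L[3]='0': occ=3, LF[3]=C('0')+3=1+3=4
L[4]='0': occ=4, LF[4]=C('0')+4=1+4=5
L[5]='1': occ=0, LF[5]=C('1')+0=7+0=7
L[6]='4': occ=0, LF[6]=C('4')+0=8+0=8
L[7]='0': occ=5, LF[7]=C('0')+5=1+5=6
L[8]='5': occ=0, LF[8]=C('5')+0=9+0=9
L[9]='5': occ=1, LF[9]=C('5')+1=9+1=10
L[10]='$': occ=0, LF[10]=C('$')+0=0+0=0

Answer: 1 2 3 4 5 7 8 6 9 10 0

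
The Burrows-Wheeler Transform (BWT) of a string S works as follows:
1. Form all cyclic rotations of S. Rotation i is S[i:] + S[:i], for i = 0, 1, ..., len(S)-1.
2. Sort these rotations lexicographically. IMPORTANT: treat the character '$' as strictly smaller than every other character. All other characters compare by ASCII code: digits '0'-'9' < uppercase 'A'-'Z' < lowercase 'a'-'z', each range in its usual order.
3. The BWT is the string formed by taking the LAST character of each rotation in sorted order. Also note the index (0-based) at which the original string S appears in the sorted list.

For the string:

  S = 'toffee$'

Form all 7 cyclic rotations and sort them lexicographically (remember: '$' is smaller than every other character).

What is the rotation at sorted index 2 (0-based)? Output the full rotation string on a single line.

Answer: ee$toff

Derivation:
All 7 rotations (rotation i = S[i:]+S[:i]):
  rot[0] = toffee$
  rot[1] = offee$t
  rot[2] = ffee$to
  rot[3] = fee$tof
  rot[4] = ee$toff
  rot[5] = e$toffe
  rot[6] = $toffee
Sorted (with $ < everything):
  sorted[0] = $toffee
  sorted[1] = e$toffe
  sorted[2] = ee$toff
  sorted[3] = fee$tof
  sorted[4] = ffee$to
  sorted[5] = offee$t
  sorted[6] = toffee$
sorted[2] = ee$toff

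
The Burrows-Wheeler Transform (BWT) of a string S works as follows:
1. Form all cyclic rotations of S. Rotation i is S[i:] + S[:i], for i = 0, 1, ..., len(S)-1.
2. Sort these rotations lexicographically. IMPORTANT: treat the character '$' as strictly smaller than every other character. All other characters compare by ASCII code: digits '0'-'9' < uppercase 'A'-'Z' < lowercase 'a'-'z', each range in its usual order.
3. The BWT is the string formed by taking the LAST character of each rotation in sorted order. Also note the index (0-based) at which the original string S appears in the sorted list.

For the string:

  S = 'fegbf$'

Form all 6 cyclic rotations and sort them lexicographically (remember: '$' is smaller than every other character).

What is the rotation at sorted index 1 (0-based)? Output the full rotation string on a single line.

Answer: bf$feg

Derivation:
All 6 rotations (rotation i = S[i:]+S[:i]):
  rot[0] = fegbf$
  rot[1] = egbf$f
  rot[2] = gbf$fe
  rot[3] = bf$feg
  rot[4] = f$fegb
  rot[5] = $fegbf
Sorted (with $ < everything):
  sorted[0] = $fegbf
  sorted[1] = bf$feg
  sorted[2] = egbf$f
  sorted[3] = f$fegb
  sorted[4] = fegbf$
  sorted[5] = gbf$fe
sorted[1] = bf$feg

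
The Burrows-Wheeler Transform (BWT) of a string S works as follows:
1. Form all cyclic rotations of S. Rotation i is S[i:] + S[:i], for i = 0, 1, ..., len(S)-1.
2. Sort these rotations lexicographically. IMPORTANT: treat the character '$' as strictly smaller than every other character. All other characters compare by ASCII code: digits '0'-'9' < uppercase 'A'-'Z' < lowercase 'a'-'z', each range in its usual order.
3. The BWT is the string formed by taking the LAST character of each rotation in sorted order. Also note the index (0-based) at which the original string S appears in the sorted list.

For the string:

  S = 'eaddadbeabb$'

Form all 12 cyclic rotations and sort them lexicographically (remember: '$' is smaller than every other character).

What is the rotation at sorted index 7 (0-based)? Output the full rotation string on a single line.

Answer: dadbeabb$ead

Derivation:
All 12 rotations (rotation i = S[i:]+S[:i]):
  rot[0] = eaddadbeabb$
  rot[1] = addadbeabb$e
  rot[2] = ddadbeabb$ea
  rot[3] = dadbeabb$ead
  rot[4] = adbeabb$eadd
  rot[5] = dbeabb$eadda
  rot[6] = beabb$eaddad
  rot[7] = eabb$eaddadb
  rot[8] = abb$eaddadbe
  rot[9] = bb$eaddadbea
  rot[10] = b$eaddadbeab
  rot[11] = $eaddadbeabb
Sorted (with $ < everything):
  sorted[0] = $eaddadbeabb
  sorted[1] = abb$eaddadbe
  sorted[2] = adbeabb$eadd
  sorted[3] = addadbeabb$e
  sorted[4] = b$eaddadbeab
  sorted[5] = bb$eaddadbea
  sorted[6] = beabb$eaddad
  sorted[7] = dadbeabb$ead
  sorted[8] = dbeabb$eadda
  sorted[9] = ddadbeabb$ea
  sorted[10] = eabb$eaddadb
  sorted[11] = eaddadbeabb$
sorted[7] = dadbeabb$ead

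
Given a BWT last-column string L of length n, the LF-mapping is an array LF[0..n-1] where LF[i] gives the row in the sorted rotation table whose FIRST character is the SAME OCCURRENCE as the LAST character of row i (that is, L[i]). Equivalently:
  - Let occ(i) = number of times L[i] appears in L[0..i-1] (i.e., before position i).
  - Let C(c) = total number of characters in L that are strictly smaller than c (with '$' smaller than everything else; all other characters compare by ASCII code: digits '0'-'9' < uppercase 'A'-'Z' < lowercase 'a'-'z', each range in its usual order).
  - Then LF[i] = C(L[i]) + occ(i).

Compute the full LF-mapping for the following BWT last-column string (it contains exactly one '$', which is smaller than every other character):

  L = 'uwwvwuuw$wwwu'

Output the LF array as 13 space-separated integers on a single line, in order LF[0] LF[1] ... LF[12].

Char counts: '$':1, 'u':4, 'v':1, 'w':7
C (first-col start): C('$')=0, C('u')=1, C('v')=5, C('w')=6
L[0]='u': occ=0, LF[0]=C('u')+0=1+0=1
L[1]='w': occ=0, LF[1]=C('w')+0=6+0=6
L[2]='w': occ=1, LF[2]=C('w')+1=6+1=7
L[3]='v': occ=0, LF[3]=C('v')+0=5+0=5
L[4]='w': occ=2, LF[4]=C('w')+2=6+2=8
L[5]='u': occ=1, LF[5]=C('u')+1=1+1=2
L[6]='u': occ=2, LF[6]=C('u')+2=1+2=3
L[7]='w': occ=3, LF[7]=C('w')+3=6+3=9
L[8]='$': occ=0, LF[8]=C('$')+0=0+0=0
L[9]='w': occ=4, LF[9]=C('w')+4=6+4=10
L[10]='w': occ=5, LF[10]=C('w')+5=6+5=11
L[11]='w': occ=6, LF[11]=C('w')+6=6+6=12
L[12]='u': occ=3, LF[12]=C('u')+3=1+3=4

Answer: 1 6 7 5 8 2 3 9 0 10 11 12 4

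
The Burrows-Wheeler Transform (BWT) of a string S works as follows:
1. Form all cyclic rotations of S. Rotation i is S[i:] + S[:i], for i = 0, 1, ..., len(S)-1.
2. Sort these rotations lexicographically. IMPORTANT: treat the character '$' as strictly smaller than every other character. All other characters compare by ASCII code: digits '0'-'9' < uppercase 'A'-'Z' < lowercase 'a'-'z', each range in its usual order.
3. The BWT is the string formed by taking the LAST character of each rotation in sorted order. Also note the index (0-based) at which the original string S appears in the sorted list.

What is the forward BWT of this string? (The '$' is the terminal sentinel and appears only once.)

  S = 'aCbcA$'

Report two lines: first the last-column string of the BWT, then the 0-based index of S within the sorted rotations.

Answer: Aca$Cb
3

Derivation:
All 6 rotations (rotation i = S[i:]+S[:i]):
  rot[0] = aCbcA$
  rot[1] = CbcA$a
  rot[2] = bcA$aC
  rot[3] = cA$aCb
  rot[4] = A$aCbc
  rot[5] = $aCbcA
Sorted (with $ < everything):
  sorted[0] = $aCbcA  (last char: 'A')
  sorted[1] = A$aCbc  (last char: 'c')
  sorted[2] = CbcA$a  (last char: 'a')
  sorted[3] = aCbcA$  (last char: '$')
  sorted[4] = bcA$aC  (last char: 'C')
  sorted[5] = cA$aCb  (last char: 'b')
Last column: Aca$Cb
Original string S is at sorted index 3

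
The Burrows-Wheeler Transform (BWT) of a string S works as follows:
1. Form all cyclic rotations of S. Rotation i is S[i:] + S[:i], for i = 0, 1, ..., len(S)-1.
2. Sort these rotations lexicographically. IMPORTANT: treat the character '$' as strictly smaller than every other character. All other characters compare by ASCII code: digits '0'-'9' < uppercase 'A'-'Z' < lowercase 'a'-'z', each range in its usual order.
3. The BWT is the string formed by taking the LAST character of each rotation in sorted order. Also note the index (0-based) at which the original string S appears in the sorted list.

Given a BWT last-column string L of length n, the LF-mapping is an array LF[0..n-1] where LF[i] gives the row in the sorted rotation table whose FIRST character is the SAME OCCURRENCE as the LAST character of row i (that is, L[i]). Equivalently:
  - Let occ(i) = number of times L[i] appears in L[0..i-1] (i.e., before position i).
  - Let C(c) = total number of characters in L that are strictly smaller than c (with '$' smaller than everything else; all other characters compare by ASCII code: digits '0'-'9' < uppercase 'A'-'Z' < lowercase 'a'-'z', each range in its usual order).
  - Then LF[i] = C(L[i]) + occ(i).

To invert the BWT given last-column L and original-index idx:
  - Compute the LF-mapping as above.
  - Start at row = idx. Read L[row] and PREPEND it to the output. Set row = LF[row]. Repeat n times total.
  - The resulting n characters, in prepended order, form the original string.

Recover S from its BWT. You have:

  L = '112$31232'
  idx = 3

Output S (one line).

LF mapping: 1 2 4 0 7 3 5 8 6
Walk LF starting at row 3, prepending L[row]:
  step 1: row=3, L[3]='$', prepend. Next row=LF[3]=0
  step 2: row=0, L[0]='1', prepend. Next row=LF[0]=1
  step 3: row=1, L[1]='1', prepend. Next row=LF[1]=2
  step 4: row=2, L[2]='2', prepend. Next row=LF[2]=4
  step 5: row=4, L[4]='3', prepend. Next row=LF[4]=7
  step 6: row=7, L[7]='3', prepend. Next row=LF[7]=8
  step 7: row=8, L[8]='2', prepend. Next row=LF[8]=6
  step 8: row=6, L[6]='2', prepend. Next row=LF[6]=5
  step 9: row=5, L[5]='1', prepend. Next row=LF[5]=3
Reversed output: 12233211$

Answer: 12233211$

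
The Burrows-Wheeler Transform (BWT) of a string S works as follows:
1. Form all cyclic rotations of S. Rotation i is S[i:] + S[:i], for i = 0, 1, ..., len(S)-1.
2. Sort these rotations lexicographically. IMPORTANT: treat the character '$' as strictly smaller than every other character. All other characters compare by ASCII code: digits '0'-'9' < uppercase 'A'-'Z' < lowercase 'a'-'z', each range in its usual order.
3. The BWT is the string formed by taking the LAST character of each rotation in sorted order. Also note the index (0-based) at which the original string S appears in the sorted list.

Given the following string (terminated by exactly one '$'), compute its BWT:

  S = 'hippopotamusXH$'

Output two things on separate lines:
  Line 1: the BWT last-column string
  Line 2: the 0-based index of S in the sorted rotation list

Answer: HXst$happpoiuom
4

Derivation:
All 15 rotations (rotation i = S[i:]+S[:i]):
  rot[0] = hippopotamusXH$
  rot[1] = ippopotamusXH$h
  rot[2] = ppopotamusXH$hi
  rot[3] = popotamusXH$hip
  rot[4] = opotamusXH$hipp
  rot[5] = potamusXH$hippo
  rot[6] = otamusXH$hippop
  rot[7] = tamusXH$hippopo
  rot[8] = amusXH$hippopot
  rot[9] = musXH$hippopota
  rot[10] = usXH$hippopotam
  rot[11] = sXH$hippopotamu
  rot[12] = XH$hippopotamus
  rot[13] = H$hippopotamusX
  rot[14] = $hippopotamusXH
Sorted (with $ < everything):
  sorted[0] = $hippopotamusXH  (last char: 'H')
  sorted[1] = H$hippopotamusX  (last char: 'X')
  sorted[2] = XH$hippopotamus  (last char: 's')
  sorted[3] = amusXH$hippopot  (last char: 't')
  sorted[4] = hippopotamusXH$  (last char: '$')
  sorted[5] = ippopotamusXH$h  (last char: 'h')
  sorted[6] = musXH$hippopota  (last char: 'a')
  sorted[7] = opotamusXH$hipp  (last char: 'p')
  sorted[8] = otamusXH$hippop  (last char: 'p')
  sorted[9] = popotamusXH$hip  (last char: 'p')
  sorted[10] = potamusXH$hippo  (last char: 'o')
  sorted[11] = ppopotamusXH$hi  (last char: 'i')
  sorted[12] = sXH$hippopotamu  (last char: 'u')
  sorted[13] = tamusXH$hippopo  (last char: 'o')
  sorted[14] = usXH$hippopotam  (last char: 'm')
Last column: HXst$happpoiuom
Original string S is at sorted index 4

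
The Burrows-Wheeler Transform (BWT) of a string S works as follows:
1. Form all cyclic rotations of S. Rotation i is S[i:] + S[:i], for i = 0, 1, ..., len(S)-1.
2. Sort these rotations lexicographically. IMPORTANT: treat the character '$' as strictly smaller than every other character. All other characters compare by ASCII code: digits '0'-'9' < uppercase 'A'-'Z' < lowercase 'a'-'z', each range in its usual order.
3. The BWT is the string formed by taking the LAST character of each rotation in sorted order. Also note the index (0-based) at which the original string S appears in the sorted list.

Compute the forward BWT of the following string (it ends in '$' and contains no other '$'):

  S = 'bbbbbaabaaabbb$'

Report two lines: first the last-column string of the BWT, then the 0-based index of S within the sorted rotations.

All 15 rotations (rotation i = S[i:]+S[:i]):
  rot[0] = bbbbbaabaaabbb$
  rot[1] = bbbbaabaaabbb$b
  rot[2] = bbbaabaaabbb$bb
  rot[3] = bbaabaaabbb$bbb
  rot[4] = baabaaabbb$bbbb
  rot[5] = aabaaabbb$bbbbb
  rot[6] = abaaabbb$bbbbba
  rot[7] = baaabbb$bbbbbaa
  rot[8] = aaabbb$bbbbbaab
  rot[9] = aabbb$bbbbbaaba
  rot[10] = abbb$bbbbbaabaa
  rot[11] = bbb$bbbbbaabaaa
  rot[12] = bb$bbbbbaabaaab
  rot[13] = b$bbbbbaabaaabb
  rot[14] = $bbbbbaabaaabbb
Sorted (with $ < everything):
  sorted[0] = $bbbbbaabaaabbb  (last char: 'b')
  sorted[1] = aaabbb$bbbbbaab  (last char: 'b')
  sorted[2] = aabaaabbb$bbbbb  (last char: 'b')
  sorted[3] = aabbb$bbbbbaaba  (last char: 'a')
  sorted[4] = abaaabbb$bbbbba  (last char: 'a')
  sorted[5] = abbb$bbbbbaabaa  (last char: 'a')
  sorted[6] = b$bbbbbaabaaabb  (last char: 'b')
  sorted[7] = baaabbb$bbbbbaa  (last char: 'a')
  sorted[8] = baabaaabbb$bbbb  (last char: 'b')
  sorted[9] = bb$bbbbbaabaaab  (last char: 'b')
  sorted[10] = bbaabaaabbb$bbb  (last char: 'b')
  sorted[11] = bbb$bbbbbaabaaa  (last char: 'a')
  sorted[12] = bbbaabaaabbb$bb  (last char: 'b')
  sorted[13] = bbbbaabaaabbb$b  (last char: 'b')
  sorted[14] = bbbbbaabaaabbb$  (last char: '$')
Last column: bbbaaababbbabb$
Original string S is at sorted index 14

Answer: bbbaaababbbabb$
14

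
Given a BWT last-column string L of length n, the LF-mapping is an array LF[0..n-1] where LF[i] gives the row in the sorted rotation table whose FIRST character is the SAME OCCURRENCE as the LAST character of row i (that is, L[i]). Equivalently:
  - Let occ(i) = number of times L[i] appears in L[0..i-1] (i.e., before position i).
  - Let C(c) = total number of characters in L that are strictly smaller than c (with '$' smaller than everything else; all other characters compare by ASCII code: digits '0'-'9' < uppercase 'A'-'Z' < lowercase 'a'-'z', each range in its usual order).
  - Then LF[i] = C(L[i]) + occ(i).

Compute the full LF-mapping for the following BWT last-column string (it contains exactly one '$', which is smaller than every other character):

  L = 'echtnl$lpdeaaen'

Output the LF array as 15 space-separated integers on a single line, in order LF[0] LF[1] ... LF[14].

Answer: 5 3 8 14 11 9 0 10 13 4 6 1 2 7 12

Derivation:
Char counts: '$':1, 'a':2, 'c':1, 'd':1, 'e':3, 'h':1, 'l':2, 'n':2, 'p':1, 't':1
C (first-col start): C('$')=0, C('a')=1, C('c')=3, C('d')=4, C('e')=5, C('h')=8, C('l')=9, C('n')=11, C('p')=13, C('t')=14
L[0]='e': occ=0, LF[0]=C('e')+0=5+0=5
L[1]='c': occ=0, LF[1]=C('c')+0=3+0=3
L[2]='h': occ=0, LF[2]=C('h')+0=8+0=8
L[3]='t': occ=0, LF[3]=C('t')+0=14+0=14
L[4]='n': occ=0, LF[4]=C('n')+0=11+0=11
L[5]='l': occ=0, LF[5]=C('l')+0=9+0=9
L[6]='$': occ=0, LF[6]=C('$')+0=0+0=0
L[7]='l': occ=1, LF[7]=C('l')+1=9+1=10
L[8]='p': occ=0, LF[8]=C('p')+0=13+0=13
L[9]='d': occ=0, LF[9]=C('d')+0=4+0=4
L[10]='e': occ=1, LF[10]=C('e')+1=5+1=6
L[11]='a': occ=0, LF[11]=C('a')+0=1+0=1
L[12]='a': occ=1, LF[12]=C('a')+1=1+1=2
L[13]='e': occ=2, LF[13]=C('e')+2=5+2=7
L[14]='n': occ=1, LF[14]=C('n')+1=11+1=12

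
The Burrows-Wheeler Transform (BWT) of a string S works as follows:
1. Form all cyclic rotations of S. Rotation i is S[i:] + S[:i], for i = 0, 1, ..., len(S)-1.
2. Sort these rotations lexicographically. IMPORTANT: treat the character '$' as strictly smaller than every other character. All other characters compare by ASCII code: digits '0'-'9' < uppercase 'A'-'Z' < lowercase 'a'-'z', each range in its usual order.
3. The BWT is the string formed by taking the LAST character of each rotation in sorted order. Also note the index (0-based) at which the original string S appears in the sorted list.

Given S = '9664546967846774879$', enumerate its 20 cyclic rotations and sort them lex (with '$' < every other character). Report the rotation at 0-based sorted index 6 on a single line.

Answer: 64546967846774879$96

Derivation:
All 20 rotations (rotation i = S[i:]+S[:i]):
  rot[0] = 9664546967846774879$
  rot[1] = 664546967846774879$9
  rot[2] = 64546967846774879$96
  rot[3] = 4546967846774879$966
  rot[4] = 546967846774879$9664
  rot[5] = 46967846774879$96645
  rot[6] = 6967846774879$966454
  rot[7] = 967846774879$9664546
  rot[8] = 67846774879$96645469
  rot[9] = 7846774879$966454696
  rot[10] = 846774879$9664546967
  rot[11] = 46774879$96645469678
  rot[12] = 6774879$966454696784
  rot[13] = 774879$9664546967846
  rot[14] = 74879$96645469678467
  rot[15] = 4879$966454696784677
  rot[16] = 879$9664546967846774
  rot[17] = 79$96645469678467748
  rot[18] = 9$966454696784677487
  rot[19] = $9664546967846774879
Sorted (with $ < everything):
  sorted[0] = $9664546967846774879
  sorted[1] = 4546967846774879$966
  sorted[2] = 46774879$96645469678
  sorted[3] = 46967846774879$96645
  sorted[4] = 4879$966454696784677
  sorted[5] = 546967846774879$9664
  sorted[6] = 64546967846774879$96
  sorted[7] = 664546967846774879$9
  sorted[8] = 6774879$966454696784
  sorted[9] = 67846774879$96645469
  sorted[10] = 6967846774879$966454
  sorted[11] = 74879$96645469678467
  sorted[12] = 774879$9664546967846
  sorted[13] = 7846774879$966454696
  sorted[14] = 79$96645469678467748
  sorted[15] = 846774879$9664546967
  sorted[16] = 879$9664546967846774
  sorted[17] = 9$966454696784677487
  sorted[18] = 9664546967846774879$
  sorted[19] = 967846774879$9664546
sorted[6] = 64546967846774879$96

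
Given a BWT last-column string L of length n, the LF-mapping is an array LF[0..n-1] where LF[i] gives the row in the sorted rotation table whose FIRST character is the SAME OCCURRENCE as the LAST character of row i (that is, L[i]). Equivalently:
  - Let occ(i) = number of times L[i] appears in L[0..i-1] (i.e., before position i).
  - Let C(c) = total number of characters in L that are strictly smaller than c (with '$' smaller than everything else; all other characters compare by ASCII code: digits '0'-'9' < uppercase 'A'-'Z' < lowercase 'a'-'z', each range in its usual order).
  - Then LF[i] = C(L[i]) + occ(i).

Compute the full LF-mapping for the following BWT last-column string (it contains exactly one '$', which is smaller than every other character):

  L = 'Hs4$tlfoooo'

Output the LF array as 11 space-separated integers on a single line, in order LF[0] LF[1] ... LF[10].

Answer: 2 9 1 0 10 4 3 5 6 7 8

Derivation:
Char counts: '$':1, '4':1, 'H':1, 'f':1, 'l':1, 'o':4, 's':1, 't':1
C (first-col start): C('$')=0, C('4')=1, C('H')=2, C('f')=3, C('l')=4, C('o')=5, C('s')=9, C('t')=10
L[0]='H': occ=0, LF[0]=C('H')+0=2+0=2
L[1]='s': occ=0, LF[1]=C('s')+0=9+0=9
L[2]='4': occ=0, LF[2]=C('4')+0=1+0=1
L[3]='$': occ=0, LF[3]=C('$')+0=0+0=0
L[4]='t': occ=0, LF[4]=C('t')+0=10+0=10
L[5]='l': occ=0, LF[5]=C('l')+0=4+0=4
L[6]='f': occ=0, LF[6]=C('f')+0=3+0=3
L[7]='o': occ=0, LF[7]=C('o')+0=5+0=5
L[8]='o': occ=1, LF[8]=C('o')+1=5+1=6
L[9]='o': occ=2, LF[9]=C('o')+2=5+2=7
L[10]='o': occ=3, LF[10]=C('o')+3=5+3=8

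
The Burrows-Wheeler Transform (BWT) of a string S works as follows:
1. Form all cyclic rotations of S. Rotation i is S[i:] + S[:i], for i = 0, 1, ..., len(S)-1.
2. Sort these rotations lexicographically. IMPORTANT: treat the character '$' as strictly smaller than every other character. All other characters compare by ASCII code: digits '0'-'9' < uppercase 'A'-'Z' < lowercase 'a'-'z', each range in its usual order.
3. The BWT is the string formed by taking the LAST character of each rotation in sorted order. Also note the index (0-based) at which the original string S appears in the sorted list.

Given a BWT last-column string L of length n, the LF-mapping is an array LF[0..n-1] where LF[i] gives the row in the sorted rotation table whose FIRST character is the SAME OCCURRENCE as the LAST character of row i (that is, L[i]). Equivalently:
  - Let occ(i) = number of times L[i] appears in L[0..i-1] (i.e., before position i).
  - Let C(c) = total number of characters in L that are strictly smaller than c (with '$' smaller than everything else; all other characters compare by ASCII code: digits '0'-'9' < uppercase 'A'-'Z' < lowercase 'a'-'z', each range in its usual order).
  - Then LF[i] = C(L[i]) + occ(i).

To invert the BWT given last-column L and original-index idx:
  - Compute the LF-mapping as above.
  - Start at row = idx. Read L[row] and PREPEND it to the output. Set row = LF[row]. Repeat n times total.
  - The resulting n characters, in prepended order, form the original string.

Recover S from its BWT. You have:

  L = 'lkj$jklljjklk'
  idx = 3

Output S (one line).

Answer: jkllklkkjjjl$

Derivation:
LF mapping: 9 5 1 0 2 6 10 11 3 4 7 12 8
Walk LF starting at row 3, prepending L[row]:
  step 1: row=3, L[3]='$', prepend. Next row=LF[3]=0
  step 2: row=0, L[0]='l', prepend. Next row=LF[0]=9
  step 3: row=9, L[9]='j', prepend. Next row=LF[9]=4
  step 4: row=4, L[4]='j', prepend. Next row=LF[4]=2
  step 5: row=2, L[2]='j', prepend. Next row=LF[2]=1
  step 6: row=1, L[1]='k', prepend. Next row=LF[1]=5
  step 7: row=5, L[5]='k', prepend. Next row=LF[5]=6
  step 8: row=6, L[6]='l', prepend. Next row=LF[6]=10
  step 9: row=10, L[10]='k', prepend. Next row=LF[10]=7
  step 10: row=7, L[7]='l', prepend. Next row=LF[7]=11
  step 11: row=11, L[11]='l', prepend. Next row=LF[11]=12
  step 12: row=12, L[12]='k', prepend. Next row=LF[12]=8
  step 13: row=8, L[8]='j', prepend. Next row=LF[8]=3
Reversed output: jkllklkkjjjl$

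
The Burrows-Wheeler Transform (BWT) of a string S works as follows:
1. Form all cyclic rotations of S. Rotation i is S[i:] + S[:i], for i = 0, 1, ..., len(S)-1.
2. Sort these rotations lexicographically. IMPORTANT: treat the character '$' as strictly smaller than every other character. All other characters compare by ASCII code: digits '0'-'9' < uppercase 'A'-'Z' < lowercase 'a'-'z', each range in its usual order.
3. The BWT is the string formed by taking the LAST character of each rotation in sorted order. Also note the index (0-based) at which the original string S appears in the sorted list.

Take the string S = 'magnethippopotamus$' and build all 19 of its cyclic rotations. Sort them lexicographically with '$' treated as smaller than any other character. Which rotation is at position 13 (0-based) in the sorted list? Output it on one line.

All 19 rotations (rotation i = S[i:]+S[:i]):
  rot[0] = magnethippopotamus$
  rot[1] = agnethippopotamus$m
  rot[2] = gnethippopotamus$ma
  rot[3] = nethippopotamus$mag
  rot[4] = ethippopotamus$magn
  rot[5] = thippopotamus$magne
  rot[6] = hippopotamus$magnet
  rot[7] = ippopotamus$magneth
  rot[8] = ppopotamus$magnethi
  rot[9] = popotamus$magnethip
  rot[10] = opotamus$magnethipp
  rot[11] = potamus$magnethippo
  rot[12] = otamus$magnethippop
  rot[13] = tamus$magnethippopo
  rot[14] = amus$magnethippopot
  rot[15] = mus$magnethippopota
  rot[16] = us$magnethippopotam
  rot[17] = s$magnethippopotamu
  rot[18] = $magnethippopotamus
Sorted (with $ < everything):
  sorted[0] = $magnethippopotamus
  sorted[1] = agnethippopotamus$m
  sorted[2] = amus$magnethippopot
  sorted[3] = ethippopotamus$magn
  sorted[4] = gnethippopotamus$ma
  sorted[5] = hippopotamus$magnet
  sorted[6] = ippopotamus$magneth
  sorted[7] = magnethippopotamus$
  sorted[8] = mus$magnethippopota
  sorted[9] = nethippopotamus$mag
  sorted[10] = opotamus$magnethipp
  sorted[11] = otamus$magnethippop
  sorted[12] = popotamus$magnethip
  sorted[13] = potamus$magnethippo
  sorted[14] = ppopotamus$magnethi
  sorted[15] = s$magnethippopotamu
  sorted[16] = tamus$magnethippopo
  sorted[17] = thippopotamus$magne
  sorted[18] = us$magnethippopotam
sorted[13] = potamus$magnethippo

Answer: potamus$magnethippo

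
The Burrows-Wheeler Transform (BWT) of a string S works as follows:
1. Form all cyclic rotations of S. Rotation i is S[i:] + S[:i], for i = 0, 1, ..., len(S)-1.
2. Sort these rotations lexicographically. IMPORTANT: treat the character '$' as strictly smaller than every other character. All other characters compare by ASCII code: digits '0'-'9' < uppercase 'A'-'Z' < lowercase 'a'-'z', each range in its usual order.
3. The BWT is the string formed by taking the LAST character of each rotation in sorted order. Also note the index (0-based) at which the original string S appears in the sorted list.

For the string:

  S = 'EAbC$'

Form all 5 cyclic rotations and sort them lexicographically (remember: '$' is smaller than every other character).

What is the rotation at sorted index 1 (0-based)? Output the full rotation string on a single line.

Answer: AbC$E

Derivation:
All 5 rotations (rotation i = S[i:]+S[:i]):
  rot[0] = EAbC$
  rot[1] = AbC$E
  rot[2] = bC$EA
  rot[3] = C$EAb
  rot[4] = $EAbC
Sorted (with $ < everything):
  sorted[0] = $EAbC
  sorted[1] = AbC$E
  sorted[2] = C$EAb
  sorted[3] = EAbC$
  sorted[4] = bC$EA
sorted[1] = AbC$E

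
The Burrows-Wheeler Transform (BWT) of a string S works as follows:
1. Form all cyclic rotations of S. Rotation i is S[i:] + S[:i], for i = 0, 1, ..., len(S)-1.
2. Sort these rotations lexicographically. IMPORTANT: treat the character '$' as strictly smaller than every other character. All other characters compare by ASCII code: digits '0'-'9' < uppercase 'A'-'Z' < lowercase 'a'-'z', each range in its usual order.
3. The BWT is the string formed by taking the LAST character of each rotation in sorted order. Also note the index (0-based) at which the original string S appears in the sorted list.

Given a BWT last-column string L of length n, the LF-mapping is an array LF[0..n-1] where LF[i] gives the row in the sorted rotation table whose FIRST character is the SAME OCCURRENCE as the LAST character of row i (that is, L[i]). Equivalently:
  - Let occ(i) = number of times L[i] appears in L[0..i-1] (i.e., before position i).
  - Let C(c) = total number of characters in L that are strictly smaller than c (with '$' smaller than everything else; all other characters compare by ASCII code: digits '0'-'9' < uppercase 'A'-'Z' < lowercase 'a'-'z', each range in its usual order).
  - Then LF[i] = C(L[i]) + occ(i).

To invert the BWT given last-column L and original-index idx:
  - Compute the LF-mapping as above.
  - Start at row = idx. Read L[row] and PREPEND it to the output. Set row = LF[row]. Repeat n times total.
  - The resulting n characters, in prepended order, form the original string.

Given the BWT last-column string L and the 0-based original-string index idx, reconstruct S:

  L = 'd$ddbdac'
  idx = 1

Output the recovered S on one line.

LF mapping: 4 0 5 6 2 7 1 3
Walk LF starting at row 1, prepending L[row]:
  step 1: row=1, L[1]='$', prepend. Next row=LF[1]=0
  step 2: row=0, L[0]='d', prepend. Next row=LF[0]=4
  step 3: row=4, L[4]='b', prepend. Next row=LF[4]=2
  step 4: row=2, L[2]='d', prepend. Next row=LF[2]=5
  step 5: row=5, L[5]='d', prepend. Next row=LF[5]=7
  step 6: row=7, L[7]='c', prepend. Next row=LF[7]=3
  step 7: row=3, L[3]='d', prepend. Next row=LF[3]=6
  step 8: row=6, L[6]='a', prepend. Next row=LF[6]=1
Reversed output: adcddbd$

Answer: adcddbd$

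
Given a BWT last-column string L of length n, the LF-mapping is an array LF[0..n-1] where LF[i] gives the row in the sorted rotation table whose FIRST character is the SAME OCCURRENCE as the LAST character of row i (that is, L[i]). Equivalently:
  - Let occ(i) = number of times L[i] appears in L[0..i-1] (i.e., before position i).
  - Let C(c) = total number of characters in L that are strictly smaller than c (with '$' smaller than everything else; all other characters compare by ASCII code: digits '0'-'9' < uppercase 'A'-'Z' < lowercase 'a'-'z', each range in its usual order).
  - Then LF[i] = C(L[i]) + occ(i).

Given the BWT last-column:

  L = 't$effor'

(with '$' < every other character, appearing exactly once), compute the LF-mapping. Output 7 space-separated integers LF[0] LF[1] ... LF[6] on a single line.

Answer: 6 0 1 2 3 4 5

Derivation:
Char counts: '$':1, 'e':1, 'f':2, 'o':1, 'r':1, 't':1
C (first-col start): C('$')=0, C('e')=1, C('f')=2, C('o')=4, C('r')=5, C('t')=6
L[0]='t': occ=0, LF[0]=C('t')+0=6+0=6
L[1]='$': occ=0, LF[1]=C('$')+0=0+0=0
L[2]='e': occ=0, LF[2]=C('e')+0=1+0=1
L[3]='f': occ=0, LF[3]=C('f')+0=2+0=2
L[4]='f': occ=1, LF[4]=C('f')+1=2+1=3
L[5]='o': occ=0, LF[5]=C('o')+0=4+0=4
L[6]='r': occ=0, LF[6]=C('r')+0=5+0=5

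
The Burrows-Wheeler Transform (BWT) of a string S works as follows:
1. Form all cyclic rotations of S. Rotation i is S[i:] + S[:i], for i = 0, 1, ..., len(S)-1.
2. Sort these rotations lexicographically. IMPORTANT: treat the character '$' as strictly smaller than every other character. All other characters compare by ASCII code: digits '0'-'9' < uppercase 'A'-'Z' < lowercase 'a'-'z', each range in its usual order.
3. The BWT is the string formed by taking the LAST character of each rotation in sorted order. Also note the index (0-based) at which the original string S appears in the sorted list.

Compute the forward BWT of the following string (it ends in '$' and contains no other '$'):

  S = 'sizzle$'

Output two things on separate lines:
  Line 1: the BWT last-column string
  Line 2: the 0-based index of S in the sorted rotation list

All 7 rotations (rotation i = S[i:]+S[:i]):
  rot[0] = sizzle$
  rot[1] = izzle$s
  rot[2] = zzle$si
  rot[3] = zle$siz
  rot[4] = le$sizz
  rot[5] = e$sizzl
  rot[6] = $sizzle
Sorted (with $ < everything):
  sorted[0] = $sizzle  (last char: 'e')
  sorted[1] = e$sizzl  (last char: 'l')
  sorted[2] = izzle$s  (last char: 's')
  sorted[3] = le$sizz  (last char: 'z')
  sorted[4] = sizzle$  (last char: '$')
  sorted[5] = zle$siz  (last char: 'z')
  sorted[6] = zzle$si  (last char: 'i')
Last column: elsz$zi
Original string S is at sorted index 4

Answer: elsz$zi
4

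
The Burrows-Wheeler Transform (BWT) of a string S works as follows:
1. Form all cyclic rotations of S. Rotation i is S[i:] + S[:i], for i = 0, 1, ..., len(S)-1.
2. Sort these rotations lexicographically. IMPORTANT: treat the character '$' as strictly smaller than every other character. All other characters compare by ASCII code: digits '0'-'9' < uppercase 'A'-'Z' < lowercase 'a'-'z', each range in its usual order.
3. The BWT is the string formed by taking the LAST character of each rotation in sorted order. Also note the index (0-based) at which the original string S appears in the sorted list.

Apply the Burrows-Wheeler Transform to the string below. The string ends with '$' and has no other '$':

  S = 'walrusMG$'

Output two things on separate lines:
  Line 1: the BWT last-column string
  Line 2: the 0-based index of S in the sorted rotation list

Answer: GMswalur$
8

Derivation:
All 9 rotations (rotation i = S[i:]+S[:i]):
  rot[0] = walrusMG$
  rot[1] = alrusMG$w
  rot[2] = lrusMG$wa
  rot[3] = rusMG$wal
  rot[4] = usMG$walr
  rot[5] = sMG$walru
  rot[6] = MG$walrus
  rot[7] = G$walrusM
  rot[8] = $walrusMG
Sorted (with $ < everything):
  sorted[0] = $walrusMG  (last char: 'G')
  sorted[1] = G$walrusM  (last char: 'M')
  sorted[2] = MG$walrus  (last char: 's')
  sorted[3] = alrusMG$w  (last char: 'w')
  sorted[4] = lrusMG$wa  (last char: 'a')
  sorted[5] = rusMG$wal  (last char: 'l')
  sorted[6] = sMG$walru  (last char: 'u')
  sorted[7] = usMG$walr  (last char: 'r')
  sorted[8] = walrusMG$  (last char: '$')
Last column: GMswalur$
Original string S is at sorted index 8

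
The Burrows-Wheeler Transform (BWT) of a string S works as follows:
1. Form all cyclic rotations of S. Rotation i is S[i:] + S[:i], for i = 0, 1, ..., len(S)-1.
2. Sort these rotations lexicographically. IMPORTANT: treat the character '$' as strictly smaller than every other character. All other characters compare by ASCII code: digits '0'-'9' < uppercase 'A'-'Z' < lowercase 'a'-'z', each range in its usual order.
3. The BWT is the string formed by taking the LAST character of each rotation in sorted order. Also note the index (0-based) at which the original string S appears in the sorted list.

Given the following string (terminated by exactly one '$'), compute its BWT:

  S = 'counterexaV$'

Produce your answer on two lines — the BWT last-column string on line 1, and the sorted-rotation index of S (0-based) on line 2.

All 12 rotations (rotation i = S[i:]+S[:i]):
  rot[0] = counterexaV$
  rot[1] = ounterexaV$c
  rot[2] = unterexaV$co
  rot[3] = nterexaV$cou
  rot[4] = terexaV$coun
  rot[5] = erexaV$count
  rot[6] = rexaV$counte
  rot[7] = exaV$counter
  rot[8] = xaV$countere
  rot[9] = aV$counterex
  rot[10] = V$counterexa
  rot[11] = $counterexaV
Sorted (with $ < everything):
  sorted[0] = $counterexaV  (last char: 'V')
  sorted[1] = V$counterexa  (last char: 'a')
  sorted[2] = aV$counterex  (last char: 'x')
  sorted[3] = counterexaV$  (last char: '$')
  sorted[4] = erexaV$count  (last char: 't')
  sorted[5] = exaV$counter  (last char: 'r')
  sorted[6] = nterexaV$cou  (last char: 'u')
  sorted[7] = ounterexaV$c  (last char: 'c')
  sorted[8] = rexaV$counte  (last char: 'e')
  sorted[9] = terexaV$coun  (last char: 'n')
  sorted[10] = unterexaV$co  (last char: 'o')
  sorted[11] = xaV$countere  (last char: 'e')
Last column: Vax$trucenoe
Original string S is at sorted index 3

Answer: Vax$trucenoe
3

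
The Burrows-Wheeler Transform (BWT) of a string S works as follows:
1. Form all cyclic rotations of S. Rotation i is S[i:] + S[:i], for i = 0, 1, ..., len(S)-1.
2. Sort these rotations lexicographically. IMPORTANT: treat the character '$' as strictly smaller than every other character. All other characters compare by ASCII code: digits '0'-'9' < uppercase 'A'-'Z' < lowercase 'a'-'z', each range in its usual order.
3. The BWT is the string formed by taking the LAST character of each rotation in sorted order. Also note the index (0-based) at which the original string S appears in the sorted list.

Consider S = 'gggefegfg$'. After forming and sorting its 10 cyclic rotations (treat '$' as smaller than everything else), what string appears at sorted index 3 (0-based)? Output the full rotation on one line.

All 10 rotations (rotation i = S[i:]+S[:i]):
  rot[0] = gggefegfg$
  rot[1] = ggefegfg$g
  rot[2] = gefegfg$gg
  rot[3] = efegfg$ggg
  rot[4] = fegfg$ggge
  rot[5] = egfg$gggef
  rot[6] = gfg$gggefe
  rot[7] = fg$gggefeg
  rot[8] = g$gggefegf
  rot[9] = $gggefegfg
Sorted (with $ < everything):
  sorted[0] = $gggefegfg
  sorted[1] = efegfg$ggg
  sorted[2] = egfg$gggef
  sorted[3] = fegfg$ggge
  sorted[4] = fg$gggefeg
  sorted[5] = g$gggefegf
  sorted[6] = gefegfg$gg
  sorted[7] = gfg$gggefe
  sorted[8] = ggefegfg$g
  sorted[9] = gggefegfg$
sorted[3] = fegfg$ggge

Answer: fegfg$ggge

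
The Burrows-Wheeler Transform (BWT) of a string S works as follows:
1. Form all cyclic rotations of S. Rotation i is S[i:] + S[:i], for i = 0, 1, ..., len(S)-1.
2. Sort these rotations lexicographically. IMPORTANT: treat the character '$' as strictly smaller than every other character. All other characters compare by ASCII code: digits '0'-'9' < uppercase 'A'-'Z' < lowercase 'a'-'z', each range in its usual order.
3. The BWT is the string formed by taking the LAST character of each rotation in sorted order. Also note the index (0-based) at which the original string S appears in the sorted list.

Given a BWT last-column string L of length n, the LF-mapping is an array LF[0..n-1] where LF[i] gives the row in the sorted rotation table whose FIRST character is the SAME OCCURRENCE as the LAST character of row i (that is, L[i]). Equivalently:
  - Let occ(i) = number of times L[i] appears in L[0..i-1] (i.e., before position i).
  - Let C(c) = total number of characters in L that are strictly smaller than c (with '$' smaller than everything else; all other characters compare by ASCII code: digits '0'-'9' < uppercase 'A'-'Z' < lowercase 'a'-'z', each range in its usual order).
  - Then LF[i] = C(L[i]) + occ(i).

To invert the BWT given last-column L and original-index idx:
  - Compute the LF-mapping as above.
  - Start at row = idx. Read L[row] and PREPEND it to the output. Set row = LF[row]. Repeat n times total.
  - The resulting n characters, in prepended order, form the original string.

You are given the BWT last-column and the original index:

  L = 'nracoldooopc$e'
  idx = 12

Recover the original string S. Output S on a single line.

Answer: poodleraccoon$

Derivation:
LF mapping: 7 13 1 2 8 6 4 9 10 11 12 3 0 5
Walk LF starting at row 12, prepending L[row]:
  step 1: row=12, L[12]='$', prepend. Next row=LF[12]=0
  step 2: row=0, L[0]='n', prepend. Next row=LF[0]=7
  step 3: row=7, L[7]='o', prepend. Next row=LF[7]=9
  step 4: row=9, L[9]='o', prepend. Next row=LF[9]=11
  step 5: row=11, L[11]='c', prepend. Next row=LF[11]=3
  step 6: row=3, L[3]='c', prepend. Next row=LF[3]=2
  step 7: row=2, L[2]='a', prepend. Next row=LF[2]=1
  step 8: row=1, L[1]='r', prepend. Next row=LF[1]=13
  step 9: row=13, L[13]='e', prepend. Next row=LF[13]=5
  step 10: row=5, L[5]='l', prepend. Next row=LF[5]=6
  step 11: row=6, L[6]='d', prepend. Next row=LF[6]=4
  step 12: row=4, L[4]='o', prepend. Next row=LF[4]=8
  step 13: row=8, L[8]='o', prepend. Next row=LF[8]=10
  step 14: row=10, L[10]='p', prepend. Next row=LF[10]=12
Reversed output: poodleraccoon$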